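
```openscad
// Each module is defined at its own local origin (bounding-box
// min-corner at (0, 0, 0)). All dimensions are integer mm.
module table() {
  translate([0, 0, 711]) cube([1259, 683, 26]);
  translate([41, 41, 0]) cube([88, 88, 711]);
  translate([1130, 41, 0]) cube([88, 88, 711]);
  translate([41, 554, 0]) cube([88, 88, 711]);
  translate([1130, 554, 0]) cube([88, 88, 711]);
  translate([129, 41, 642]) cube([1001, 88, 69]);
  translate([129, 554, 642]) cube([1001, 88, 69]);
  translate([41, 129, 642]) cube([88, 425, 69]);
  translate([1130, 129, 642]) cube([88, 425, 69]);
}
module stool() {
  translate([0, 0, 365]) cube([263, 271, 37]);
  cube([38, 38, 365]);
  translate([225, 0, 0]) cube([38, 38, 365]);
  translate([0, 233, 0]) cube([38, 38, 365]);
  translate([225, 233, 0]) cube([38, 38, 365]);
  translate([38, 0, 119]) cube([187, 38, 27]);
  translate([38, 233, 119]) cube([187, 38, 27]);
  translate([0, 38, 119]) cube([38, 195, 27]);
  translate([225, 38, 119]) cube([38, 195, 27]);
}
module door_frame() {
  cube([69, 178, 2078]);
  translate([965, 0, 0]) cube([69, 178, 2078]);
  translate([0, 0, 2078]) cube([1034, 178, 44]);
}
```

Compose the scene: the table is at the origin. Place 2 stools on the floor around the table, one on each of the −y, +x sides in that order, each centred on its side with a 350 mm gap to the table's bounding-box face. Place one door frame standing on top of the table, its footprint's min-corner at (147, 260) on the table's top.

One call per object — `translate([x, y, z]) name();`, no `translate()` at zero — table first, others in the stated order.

table();
translate([498, -621, 0]) stool();
translate([1609, 206, 0]) stool();
translate([147, 260, 737]) door_frame();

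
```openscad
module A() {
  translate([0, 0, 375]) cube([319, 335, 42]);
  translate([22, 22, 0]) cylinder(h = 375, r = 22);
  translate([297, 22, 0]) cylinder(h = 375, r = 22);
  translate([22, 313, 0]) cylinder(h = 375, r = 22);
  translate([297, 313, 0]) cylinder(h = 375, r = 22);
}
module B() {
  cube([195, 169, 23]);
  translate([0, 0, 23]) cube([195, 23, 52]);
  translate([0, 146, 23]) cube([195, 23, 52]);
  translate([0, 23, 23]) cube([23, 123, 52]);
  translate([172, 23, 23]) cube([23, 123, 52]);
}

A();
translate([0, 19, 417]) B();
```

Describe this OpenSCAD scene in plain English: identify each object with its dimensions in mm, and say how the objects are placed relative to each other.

A is a four-legged stool. The seat is 319×335 mm, 42 mm thick, top at z = 417 mm. It stands on four round legs, each 44 mm in diameter, from z = 0 to the seat underside, each leg's axis is inset half a diameter from the nearest pair of seat edges (so the leg's bounding box is flush with the corner).

B is an open-topped rectangular box: outside dimensions 195×169×75 mm, with a uniform wall and base thickness of 23 mm. The base is a full 195×169 slab on the floor; four walls sit on top of the base. The front and back walls (the −y and +y sides) span the full width; the two side walls fit between them.

The open box is on top of the stool.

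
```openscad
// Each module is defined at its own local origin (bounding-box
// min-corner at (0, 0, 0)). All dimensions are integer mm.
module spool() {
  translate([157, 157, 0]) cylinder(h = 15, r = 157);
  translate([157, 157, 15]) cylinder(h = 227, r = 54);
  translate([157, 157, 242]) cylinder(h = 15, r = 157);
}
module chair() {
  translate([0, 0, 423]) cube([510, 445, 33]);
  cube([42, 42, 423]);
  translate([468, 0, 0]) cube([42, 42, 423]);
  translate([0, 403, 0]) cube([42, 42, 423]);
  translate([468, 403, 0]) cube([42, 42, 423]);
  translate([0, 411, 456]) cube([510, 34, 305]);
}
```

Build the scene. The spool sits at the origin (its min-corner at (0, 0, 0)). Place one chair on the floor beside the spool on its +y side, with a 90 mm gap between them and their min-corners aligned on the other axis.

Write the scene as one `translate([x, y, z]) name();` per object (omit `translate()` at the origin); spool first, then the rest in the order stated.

spool();
translate([0, 404, 0]) chair();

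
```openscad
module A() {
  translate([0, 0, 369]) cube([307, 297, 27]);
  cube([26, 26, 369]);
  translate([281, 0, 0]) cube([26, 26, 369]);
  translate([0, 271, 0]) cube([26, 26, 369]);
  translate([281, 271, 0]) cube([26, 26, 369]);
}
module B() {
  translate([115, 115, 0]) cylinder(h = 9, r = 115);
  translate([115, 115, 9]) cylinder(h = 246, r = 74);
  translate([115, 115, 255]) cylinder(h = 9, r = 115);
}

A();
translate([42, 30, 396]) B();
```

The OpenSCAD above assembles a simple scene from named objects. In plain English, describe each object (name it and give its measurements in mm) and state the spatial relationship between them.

A is a simple wooden stool: a rectangular seat 307 mm (x) by 297 mm (y), 27 mm thick, top face at z = 396 mm, on four square legs, each 26×26 mm in cross-section. The legs rest on z = 0, each flush with a corner of the seat.

B is a spool: two coaxial disc flanges of radius 115 mm and thickness 9 mm, joined by a core cylinder of radius 74 mm and height 246 mm. The lower flange rests on z = 0 and the three cylinders share a vertical axis.

The spool is on top of the stool.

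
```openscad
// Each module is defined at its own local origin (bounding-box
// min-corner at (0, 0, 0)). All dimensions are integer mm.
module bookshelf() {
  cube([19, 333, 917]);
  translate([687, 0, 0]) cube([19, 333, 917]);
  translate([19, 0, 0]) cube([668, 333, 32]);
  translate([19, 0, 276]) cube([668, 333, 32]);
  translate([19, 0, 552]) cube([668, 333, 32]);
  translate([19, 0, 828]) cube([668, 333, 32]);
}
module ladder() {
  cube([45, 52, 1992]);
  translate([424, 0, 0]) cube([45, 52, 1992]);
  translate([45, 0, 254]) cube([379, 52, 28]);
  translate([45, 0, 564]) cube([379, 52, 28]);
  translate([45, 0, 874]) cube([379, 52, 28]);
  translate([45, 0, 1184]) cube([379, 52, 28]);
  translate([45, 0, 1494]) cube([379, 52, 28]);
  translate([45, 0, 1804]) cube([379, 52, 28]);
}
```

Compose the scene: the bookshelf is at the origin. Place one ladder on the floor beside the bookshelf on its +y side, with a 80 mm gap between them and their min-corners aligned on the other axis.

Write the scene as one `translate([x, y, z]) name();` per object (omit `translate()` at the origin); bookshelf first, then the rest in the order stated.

bookshelf();
translate([0, 413, 0]) ladder();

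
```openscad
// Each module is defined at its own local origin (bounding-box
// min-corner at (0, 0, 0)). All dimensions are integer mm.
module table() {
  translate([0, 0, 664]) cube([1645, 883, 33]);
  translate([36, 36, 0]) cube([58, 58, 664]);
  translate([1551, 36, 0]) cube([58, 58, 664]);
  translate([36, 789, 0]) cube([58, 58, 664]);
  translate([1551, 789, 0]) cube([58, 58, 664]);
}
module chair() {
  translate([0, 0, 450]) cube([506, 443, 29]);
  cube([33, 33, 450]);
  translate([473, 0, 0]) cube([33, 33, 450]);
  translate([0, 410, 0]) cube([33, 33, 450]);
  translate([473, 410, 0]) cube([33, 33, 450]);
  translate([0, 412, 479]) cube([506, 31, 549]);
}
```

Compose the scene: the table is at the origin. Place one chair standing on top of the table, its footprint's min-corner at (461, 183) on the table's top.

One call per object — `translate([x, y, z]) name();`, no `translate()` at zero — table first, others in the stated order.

table();
translate([461, 183, 697]) chair();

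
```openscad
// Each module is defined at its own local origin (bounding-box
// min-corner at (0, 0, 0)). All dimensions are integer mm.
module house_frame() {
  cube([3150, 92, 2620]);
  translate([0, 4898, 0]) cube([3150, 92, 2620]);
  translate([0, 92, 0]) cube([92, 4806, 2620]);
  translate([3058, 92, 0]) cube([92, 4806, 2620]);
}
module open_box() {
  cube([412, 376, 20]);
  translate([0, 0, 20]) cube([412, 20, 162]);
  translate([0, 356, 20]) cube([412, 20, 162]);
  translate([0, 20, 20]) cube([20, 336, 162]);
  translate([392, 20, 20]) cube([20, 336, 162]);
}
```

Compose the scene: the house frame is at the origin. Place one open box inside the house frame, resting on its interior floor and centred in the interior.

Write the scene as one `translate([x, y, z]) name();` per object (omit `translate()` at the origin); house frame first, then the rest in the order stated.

house_frame();
translate([1369, 2307, 0]) open_box();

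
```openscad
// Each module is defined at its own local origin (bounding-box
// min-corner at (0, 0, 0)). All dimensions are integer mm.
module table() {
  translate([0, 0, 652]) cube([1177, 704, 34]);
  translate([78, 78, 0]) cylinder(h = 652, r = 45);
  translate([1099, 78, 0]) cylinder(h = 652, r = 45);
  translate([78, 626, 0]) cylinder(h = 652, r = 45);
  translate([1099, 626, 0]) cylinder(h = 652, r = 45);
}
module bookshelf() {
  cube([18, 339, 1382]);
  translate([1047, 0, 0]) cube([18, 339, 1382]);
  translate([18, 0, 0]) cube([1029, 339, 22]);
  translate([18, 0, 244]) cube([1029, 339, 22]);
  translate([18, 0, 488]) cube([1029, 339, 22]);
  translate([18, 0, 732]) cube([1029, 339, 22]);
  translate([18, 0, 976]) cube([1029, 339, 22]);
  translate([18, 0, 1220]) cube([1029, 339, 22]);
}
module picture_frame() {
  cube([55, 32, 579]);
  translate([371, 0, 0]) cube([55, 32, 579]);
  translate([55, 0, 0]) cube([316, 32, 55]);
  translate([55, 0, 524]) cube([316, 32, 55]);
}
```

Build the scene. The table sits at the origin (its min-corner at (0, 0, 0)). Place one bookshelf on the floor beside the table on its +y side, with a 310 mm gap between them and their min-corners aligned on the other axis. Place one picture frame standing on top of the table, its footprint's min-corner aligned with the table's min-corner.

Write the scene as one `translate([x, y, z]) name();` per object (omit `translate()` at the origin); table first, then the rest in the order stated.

table();
translate([0, 1014, 0]) bookshelf();
translate([0, 0, 686]) picture_frame();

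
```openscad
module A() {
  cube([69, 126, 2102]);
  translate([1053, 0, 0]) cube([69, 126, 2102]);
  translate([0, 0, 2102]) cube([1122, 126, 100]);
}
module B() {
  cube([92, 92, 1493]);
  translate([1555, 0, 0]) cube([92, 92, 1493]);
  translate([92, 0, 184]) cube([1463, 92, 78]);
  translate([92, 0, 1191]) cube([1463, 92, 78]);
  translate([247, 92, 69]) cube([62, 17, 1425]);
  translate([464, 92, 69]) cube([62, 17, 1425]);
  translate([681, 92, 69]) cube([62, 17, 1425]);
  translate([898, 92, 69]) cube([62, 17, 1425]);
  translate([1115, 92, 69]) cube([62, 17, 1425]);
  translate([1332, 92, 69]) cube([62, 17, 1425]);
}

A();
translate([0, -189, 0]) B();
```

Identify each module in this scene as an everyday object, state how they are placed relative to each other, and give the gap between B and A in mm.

The fence section's nearest face is 80 mm from the door frame's −y face.

A is a door frame. B is a fence section. The fence section is on the floor beside the door frame on its −y side. The gap between the fence section and the door frame is 80 mm.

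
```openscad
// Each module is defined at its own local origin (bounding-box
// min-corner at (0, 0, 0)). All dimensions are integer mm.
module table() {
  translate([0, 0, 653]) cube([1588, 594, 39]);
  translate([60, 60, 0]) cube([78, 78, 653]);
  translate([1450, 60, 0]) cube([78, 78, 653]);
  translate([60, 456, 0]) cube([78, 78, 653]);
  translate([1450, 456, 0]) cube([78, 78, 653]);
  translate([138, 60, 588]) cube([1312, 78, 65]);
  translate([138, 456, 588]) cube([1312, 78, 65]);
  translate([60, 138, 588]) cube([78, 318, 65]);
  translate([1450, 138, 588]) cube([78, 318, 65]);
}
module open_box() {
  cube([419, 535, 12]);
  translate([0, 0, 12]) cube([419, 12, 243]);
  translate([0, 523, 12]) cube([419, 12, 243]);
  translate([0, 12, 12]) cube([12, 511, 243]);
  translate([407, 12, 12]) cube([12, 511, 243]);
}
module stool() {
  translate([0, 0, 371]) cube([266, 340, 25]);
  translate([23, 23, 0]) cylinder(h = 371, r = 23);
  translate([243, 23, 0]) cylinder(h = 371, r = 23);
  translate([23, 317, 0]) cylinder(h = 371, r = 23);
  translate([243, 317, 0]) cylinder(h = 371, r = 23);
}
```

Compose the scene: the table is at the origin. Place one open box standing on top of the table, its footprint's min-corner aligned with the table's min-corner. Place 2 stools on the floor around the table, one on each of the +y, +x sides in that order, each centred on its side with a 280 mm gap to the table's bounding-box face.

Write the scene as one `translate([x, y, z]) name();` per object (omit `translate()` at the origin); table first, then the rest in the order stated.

table();
translate([0, 0, 692]) open_box();
translate([661, 874, 0]) stool();
translate([1868, 127, 0]) stool();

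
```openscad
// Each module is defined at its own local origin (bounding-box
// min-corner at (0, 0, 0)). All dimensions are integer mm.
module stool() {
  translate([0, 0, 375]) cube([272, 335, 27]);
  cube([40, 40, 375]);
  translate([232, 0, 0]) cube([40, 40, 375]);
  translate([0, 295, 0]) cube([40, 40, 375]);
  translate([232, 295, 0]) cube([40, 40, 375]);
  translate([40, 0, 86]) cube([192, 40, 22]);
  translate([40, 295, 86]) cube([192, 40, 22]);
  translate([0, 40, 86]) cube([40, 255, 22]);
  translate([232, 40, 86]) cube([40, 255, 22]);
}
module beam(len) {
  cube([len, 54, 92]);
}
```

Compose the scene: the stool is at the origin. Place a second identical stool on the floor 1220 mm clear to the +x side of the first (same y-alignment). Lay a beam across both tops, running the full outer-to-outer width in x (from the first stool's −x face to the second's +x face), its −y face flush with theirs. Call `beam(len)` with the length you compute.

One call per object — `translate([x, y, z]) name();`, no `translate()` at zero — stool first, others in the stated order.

stool();
translate([1492, 0, 0]) stool();
translate([0, 0, 402]) beam(1764);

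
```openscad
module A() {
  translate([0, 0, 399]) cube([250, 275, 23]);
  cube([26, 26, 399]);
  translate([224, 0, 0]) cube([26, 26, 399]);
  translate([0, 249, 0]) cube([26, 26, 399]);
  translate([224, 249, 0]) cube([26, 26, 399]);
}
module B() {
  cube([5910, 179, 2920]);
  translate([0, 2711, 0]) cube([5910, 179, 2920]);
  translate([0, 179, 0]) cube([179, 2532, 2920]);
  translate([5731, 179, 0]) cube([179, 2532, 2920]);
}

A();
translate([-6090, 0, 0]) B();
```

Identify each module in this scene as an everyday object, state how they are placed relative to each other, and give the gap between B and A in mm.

The house frame's nearest face is 180 mm from the stool's −x face.

A is a stool. B is a house frame. The house frame is on the floor beside the stool on its −x side. The gap between the house frame and the stool is 180 mm.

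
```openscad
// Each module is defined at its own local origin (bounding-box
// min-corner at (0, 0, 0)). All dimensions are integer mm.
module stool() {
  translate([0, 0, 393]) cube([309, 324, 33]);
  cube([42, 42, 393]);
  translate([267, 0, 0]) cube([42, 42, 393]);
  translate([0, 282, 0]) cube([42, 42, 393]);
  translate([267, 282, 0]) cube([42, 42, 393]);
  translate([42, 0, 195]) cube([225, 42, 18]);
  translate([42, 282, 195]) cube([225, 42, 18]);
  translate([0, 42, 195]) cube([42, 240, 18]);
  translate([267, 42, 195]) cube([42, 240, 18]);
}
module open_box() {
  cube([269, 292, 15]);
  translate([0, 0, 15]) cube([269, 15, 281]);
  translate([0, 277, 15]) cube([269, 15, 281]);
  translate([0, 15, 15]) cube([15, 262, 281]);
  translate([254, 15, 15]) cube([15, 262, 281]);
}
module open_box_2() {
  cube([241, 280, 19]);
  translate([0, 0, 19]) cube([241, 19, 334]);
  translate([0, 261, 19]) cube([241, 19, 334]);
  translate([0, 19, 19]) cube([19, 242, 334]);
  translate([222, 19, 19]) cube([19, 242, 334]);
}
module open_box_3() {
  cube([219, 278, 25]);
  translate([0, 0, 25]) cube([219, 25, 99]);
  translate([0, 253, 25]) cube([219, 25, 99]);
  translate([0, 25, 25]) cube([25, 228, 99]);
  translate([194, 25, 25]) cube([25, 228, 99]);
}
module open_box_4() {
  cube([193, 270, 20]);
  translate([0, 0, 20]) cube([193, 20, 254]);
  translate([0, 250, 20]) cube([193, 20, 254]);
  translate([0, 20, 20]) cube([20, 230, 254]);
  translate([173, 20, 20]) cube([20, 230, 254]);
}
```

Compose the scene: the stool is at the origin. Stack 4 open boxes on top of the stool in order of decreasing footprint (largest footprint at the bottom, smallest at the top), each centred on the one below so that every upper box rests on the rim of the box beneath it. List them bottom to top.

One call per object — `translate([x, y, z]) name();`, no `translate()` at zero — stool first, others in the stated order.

stool();
translate([20, 16, 426]) open_box();
translate([34, 22, 722]) open_box_2();
translate([45, 23, 1075]) open_box_3();
translate([58, 27, 1199]) open_box_4();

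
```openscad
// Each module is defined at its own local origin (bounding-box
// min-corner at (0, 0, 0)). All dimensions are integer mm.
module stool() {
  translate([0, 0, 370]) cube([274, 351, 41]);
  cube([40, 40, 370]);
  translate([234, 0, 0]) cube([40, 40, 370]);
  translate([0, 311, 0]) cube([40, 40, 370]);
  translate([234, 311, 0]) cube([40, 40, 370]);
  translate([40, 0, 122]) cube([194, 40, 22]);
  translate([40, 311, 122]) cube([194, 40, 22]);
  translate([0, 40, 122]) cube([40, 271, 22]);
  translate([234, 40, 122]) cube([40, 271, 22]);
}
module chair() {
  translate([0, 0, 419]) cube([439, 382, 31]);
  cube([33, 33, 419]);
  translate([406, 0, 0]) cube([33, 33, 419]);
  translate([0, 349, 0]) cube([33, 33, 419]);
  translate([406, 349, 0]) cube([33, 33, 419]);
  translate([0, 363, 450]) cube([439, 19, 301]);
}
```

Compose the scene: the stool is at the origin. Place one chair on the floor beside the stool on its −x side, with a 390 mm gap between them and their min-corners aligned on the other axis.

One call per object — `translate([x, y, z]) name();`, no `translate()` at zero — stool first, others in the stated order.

stool();
translate([-829, 0, 0]) chair();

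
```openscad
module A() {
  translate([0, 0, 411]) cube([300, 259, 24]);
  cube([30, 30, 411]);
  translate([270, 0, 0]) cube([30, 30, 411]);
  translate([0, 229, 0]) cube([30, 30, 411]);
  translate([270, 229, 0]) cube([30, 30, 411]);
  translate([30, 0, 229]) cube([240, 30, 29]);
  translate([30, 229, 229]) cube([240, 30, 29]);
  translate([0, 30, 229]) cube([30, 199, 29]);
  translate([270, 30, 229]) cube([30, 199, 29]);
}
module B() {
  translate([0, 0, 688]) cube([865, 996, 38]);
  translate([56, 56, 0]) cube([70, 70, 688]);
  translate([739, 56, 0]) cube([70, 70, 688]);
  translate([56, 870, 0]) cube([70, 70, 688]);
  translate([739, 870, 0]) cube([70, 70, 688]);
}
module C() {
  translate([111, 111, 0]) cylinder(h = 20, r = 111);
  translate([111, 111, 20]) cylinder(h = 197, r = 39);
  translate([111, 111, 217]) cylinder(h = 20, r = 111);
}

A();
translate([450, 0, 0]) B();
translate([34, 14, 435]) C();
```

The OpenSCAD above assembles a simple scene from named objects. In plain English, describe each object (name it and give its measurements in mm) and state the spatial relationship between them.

A is a four-legged stool. The seat is a 300×259×24 mm slab whose top surface is at z = 435 mm; four square legs, each 30×30 mm in cross-section, run from the floor (z = 0) to the underside of the seat, each flush with a corner of the seat. Four stretchers, 30 mm wide and 29 mm tall, connect adjacent legs with their undersides at z = 229 mm, each running between the inner faces of the legs it joins and aligned with the legs' outer faces on the other axis.

B is a table: top 865 mm (x) × 996 mm (y), 38 mm thick, upper face at z = 726 mm, on four 70×70 mm square legs, each inset 56 mm from the nearest pair of top edges, running from z = 0 to the bottom of the top.

C is a spool: two coaxial disc flanges of radius 111 mm and thickness 20 mm, joined by a core cylinder of radius 39 mm and height 197 mm. The lower flange rests on z = 0 and the three cylinders share a vertical axis.

The table is on the floor beside the stool on its +x side. The spool is on top of the stool.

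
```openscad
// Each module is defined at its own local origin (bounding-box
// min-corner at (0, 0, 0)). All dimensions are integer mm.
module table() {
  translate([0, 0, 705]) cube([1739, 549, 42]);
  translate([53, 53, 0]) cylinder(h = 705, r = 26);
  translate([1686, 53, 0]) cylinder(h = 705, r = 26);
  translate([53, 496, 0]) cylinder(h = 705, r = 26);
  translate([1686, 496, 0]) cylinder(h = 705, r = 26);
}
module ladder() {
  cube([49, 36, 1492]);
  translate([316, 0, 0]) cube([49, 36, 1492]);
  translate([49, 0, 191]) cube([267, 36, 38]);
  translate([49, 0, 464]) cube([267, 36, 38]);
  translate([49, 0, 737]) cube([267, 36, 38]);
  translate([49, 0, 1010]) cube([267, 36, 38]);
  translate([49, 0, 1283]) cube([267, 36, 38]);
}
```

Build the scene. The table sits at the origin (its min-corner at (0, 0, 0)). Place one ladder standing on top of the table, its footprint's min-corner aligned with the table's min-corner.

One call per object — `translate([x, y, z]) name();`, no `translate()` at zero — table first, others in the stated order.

table();
translate([0, 0, 747]) ladder();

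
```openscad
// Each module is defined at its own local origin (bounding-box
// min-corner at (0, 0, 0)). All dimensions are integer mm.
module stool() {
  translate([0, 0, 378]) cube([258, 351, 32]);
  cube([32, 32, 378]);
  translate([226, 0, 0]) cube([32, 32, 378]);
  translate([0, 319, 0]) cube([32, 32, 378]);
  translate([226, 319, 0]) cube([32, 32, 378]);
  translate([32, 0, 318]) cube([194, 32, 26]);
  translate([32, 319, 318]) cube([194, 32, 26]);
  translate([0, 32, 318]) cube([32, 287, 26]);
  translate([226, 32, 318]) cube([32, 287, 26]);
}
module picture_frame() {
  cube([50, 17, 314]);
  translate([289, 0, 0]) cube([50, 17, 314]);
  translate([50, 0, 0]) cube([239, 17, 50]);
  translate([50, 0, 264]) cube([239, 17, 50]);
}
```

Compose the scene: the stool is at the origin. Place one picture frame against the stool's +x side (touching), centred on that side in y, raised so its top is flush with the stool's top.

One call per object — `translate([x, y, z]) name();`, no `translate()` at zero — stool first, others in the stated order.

stool();
translate([258, 167, 96]) picture_frame();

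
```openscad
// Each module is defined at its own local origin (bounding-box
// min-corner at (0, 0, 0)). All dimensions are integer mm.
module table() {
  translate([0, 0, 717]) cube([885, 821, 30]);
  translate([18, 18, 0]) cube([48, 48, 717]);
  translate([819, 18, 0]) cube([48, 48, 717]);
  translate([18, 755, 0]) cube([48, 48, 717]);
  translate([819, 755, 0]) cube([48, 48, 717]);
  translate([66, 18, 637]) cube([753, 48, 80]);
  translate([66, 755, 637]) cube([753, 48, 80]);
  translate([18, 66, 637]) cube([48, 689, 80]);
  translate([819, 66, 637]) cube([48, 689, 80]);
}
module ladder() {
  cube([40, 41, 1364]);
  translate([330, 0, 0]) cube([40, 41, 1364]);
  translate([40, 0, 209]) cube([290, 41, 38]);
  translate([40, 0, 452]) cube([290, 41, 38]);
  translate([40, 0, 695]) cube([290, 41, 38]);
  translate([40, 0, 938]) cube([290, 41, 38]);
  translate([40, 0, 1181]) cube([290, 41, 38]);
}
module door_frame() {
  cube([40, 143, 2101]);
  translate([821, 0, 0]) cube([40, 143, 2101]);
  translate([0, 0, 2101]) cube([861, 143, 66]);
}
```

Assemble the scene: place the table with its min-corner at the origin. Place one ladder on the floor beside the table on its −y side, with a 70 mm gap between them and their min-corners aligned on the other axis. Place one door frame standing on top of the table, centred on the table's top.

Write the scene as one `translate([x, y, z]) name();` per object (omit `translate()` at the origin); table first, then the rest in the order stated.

table();
translate([0, -111, 0]) ladder();
translate([12, 339, 747]) door_frame();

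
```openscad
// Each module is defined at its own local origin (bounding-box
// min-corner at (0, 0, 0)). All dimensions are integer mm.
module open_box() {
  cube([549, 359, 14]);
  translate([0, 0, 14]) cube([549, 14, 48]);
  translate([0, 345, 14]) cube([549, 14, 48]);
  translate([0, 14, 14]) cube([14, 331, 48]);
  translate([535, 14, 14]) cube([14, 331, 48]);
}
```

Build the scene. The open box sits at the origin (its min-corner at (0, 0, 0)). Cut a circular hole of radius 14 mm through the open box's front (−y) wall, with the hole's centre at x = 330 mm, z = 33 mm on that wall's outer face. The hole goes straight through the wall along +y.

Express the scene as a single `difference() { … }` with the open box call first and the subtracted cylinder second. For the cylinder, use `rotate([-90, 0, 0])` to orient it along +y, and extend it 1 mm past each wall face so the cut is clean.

difference() {
  open_box();
  translate([330, -1, 33]) rotate([-90, 0, 0]) cylinder(h = 16, r = 14);
}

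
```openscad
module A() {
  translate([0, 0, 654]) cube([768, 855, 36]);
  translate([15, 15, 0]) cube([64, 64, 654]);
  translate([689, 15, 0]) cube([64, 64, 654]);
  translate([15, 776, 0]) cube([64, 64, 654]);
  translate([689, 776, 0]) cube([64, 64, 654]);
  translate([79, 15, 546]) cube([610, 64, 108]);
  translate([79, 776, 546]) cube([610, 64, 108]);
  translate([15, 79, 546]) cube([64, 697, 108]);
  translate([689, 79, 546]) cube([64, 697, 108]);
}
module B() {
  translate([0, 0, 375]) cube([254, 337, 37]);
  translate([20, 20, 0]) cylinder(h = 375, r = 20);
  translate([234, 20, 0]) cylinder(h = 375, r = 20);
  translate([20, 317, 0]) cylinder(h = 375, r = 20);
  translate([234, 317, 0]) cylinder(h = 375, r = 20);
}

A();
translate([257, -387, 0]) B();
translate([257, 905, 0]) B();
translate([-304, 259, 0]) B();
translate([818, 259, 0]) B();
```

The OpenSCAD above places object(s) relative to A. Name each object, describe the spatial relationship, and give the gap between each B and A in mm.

Each stool's nearest face is 50 mm from the table's bounding box.

A is a table. B is a stool. Four stools sit around the table at the −y, +y, −x, +x sides. The gap between each stool and the table is 50 mm.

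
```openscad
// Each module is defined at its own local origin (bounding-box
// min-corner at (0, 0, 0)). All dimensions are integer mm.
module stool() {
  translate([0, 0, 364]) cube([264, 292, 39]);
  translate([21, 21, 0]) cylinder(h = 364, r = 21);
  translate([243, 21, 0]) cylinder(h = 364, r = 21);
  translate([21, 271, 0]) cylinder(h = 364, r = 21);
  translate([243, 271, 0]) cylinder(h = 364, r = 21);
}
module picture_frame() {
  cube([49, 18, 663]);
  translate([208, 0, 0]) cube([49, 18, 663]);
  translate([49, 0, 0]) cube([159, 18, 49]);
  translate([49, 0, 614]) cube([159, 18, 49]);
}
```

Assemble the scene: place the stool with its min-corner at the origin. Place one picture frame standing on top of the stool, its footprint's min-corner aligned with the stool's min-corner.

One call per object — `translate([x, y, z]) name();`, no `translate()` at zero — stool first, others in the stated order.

stool();
translate([0, 0, 403]) picture_frame();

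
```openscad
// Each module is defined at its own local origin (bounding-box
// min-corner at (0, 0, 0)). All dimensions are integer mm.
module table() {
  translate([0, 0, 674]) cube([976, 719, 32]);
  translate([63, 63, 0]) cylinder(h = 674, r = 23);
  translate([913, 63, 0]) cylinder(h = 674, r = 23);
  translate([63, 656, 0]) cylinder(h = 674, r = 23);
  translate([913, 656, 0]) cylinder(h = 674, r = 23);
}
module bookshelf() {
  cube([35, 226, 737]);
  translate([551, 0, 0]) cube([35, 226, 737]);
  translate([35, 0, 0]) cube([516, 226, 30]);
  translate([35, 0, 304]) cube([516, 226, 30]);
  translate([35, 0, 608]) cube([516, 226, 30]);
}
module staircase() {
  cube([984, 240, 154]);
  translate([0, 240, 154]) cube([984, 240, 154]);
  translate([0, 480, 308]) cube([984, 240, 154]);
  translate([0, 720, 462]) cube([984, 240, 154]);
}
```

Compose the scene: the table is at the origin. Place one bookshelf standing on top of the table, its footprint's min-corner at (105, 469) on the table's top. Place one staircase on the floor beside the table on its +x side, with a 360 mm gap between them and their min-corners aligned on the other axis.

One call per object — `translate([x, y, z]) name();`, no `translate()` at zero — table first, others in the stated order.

table();
translate([105, 469, 706]) bookshelf();
translate([1336, 0, 0]) staircase();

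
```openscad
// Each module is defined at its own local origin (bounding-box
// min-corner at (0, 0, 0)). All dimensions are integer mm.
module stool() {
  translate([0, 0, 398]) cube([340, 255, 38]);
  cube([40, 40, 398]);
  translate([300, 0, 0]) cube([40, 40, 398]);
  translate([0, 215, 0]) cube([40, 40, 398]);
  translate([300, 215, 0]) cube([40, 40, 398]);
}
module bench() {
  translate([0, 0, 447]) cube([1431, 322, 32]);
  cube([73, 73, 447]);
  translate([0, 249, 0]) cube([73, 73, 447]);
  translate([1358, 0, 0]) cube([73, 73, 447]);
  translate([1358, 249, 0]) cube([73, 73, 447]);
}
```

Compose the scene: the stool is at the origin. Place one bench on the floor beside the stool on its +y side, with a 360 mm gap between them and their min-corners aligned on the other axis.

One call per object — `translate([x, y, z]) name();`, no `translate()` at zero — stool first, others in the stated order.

stool();
translate([0, 615, 0]) bench();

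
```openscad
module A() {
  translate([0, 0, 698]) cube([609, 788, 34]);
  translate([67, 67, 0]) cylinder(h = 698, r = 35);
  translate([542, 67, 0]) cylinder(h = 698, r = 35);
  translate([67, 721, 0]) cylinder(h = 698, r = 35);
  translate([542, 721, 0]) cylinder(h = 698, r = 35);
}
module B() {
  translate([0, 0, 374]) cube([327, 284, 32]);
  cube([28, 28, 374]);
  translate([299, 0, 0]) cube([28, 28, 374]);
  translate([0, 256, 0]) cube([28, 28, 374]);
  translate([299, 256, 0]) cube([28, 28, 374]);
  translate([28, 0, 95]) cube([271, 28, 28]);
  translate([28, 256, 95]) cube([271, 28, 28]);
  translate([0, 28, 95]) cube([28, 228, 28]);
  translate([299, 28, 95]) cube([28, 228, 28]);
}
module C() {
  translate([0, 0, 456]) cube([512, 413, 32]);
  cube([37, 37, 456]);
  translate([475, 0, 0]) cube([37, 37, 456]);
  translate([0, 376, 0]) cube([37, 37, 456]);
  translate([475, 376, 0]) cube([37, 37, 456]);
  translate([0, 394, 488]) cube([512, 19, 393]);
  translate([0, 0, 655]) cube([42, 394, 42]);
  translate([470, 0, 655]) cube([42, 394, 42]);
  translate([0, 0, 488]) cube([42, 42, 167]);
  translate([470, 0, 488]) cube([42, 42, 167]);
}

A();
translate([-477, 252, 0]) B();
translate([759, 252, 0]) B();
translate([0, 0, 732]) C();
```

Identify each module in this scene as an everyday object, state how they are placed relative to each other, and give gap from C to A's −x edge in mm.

The chair's min-x is at 0; the table's min-x is 0; gap = 0 mm.

A is a table. B is a stool. C is a chair. Two stools sit around the table at the −x, +x sides. The chair is on top of the table. The gap from the chair to the table's −x edge is 0 mm.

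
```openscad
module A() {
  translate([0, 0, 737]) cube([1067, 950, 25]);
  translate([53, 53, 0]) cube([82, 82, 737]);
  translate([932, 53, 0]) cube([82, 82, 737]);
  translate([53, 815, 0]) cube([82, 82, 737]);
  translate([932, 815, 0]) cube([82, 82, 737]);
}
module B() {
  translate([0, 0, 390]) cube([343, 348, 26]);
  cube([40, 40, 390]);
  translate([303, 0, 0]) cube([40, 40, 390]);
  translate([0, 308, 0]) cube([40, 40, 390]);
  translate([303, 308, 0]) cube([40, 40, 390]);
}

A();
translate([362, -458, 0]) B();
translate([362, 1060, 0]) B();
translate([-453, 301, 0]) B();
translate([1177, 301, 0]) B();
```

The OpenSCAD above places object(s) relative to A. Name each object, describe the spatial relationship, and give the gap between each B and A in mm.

Each stool's nearest face is 110 mm from the table's bounding box.

A is a table. B is a stool. Four stools sit around the table at the −y, +y, −x, +x sides. The gap between each stool and the table is 110 mm.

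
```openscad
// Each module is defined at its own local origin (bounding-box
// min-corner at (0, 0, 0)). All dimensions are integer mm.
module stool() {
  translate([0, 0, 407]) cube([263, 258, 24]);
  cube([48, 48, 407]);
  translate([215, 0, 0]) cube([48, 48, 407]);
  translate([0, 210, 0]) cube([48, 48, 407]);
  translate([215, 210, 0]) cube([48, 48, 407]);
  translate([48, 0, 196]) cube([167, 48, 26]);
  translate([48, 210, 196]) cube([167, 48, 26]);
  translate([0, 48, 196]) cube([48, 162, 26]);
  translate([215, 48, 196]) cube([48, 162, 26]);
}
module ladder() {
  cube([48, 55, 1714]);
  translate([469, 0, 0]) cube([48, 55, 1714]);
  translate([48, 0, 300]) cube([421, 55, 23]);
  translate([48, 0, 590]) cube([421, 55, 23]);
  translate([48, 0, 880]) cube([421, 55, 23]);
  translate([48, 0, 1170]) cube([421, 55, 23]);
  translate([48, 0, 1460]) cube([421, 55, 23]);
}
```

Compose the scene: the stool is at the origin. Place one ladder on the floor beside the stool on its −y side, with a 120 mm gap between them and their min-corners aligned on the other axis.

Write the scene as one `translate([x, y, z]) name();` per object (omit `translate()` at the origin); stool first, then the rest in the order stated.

stool();
translate([0, -175, 0]) ladder();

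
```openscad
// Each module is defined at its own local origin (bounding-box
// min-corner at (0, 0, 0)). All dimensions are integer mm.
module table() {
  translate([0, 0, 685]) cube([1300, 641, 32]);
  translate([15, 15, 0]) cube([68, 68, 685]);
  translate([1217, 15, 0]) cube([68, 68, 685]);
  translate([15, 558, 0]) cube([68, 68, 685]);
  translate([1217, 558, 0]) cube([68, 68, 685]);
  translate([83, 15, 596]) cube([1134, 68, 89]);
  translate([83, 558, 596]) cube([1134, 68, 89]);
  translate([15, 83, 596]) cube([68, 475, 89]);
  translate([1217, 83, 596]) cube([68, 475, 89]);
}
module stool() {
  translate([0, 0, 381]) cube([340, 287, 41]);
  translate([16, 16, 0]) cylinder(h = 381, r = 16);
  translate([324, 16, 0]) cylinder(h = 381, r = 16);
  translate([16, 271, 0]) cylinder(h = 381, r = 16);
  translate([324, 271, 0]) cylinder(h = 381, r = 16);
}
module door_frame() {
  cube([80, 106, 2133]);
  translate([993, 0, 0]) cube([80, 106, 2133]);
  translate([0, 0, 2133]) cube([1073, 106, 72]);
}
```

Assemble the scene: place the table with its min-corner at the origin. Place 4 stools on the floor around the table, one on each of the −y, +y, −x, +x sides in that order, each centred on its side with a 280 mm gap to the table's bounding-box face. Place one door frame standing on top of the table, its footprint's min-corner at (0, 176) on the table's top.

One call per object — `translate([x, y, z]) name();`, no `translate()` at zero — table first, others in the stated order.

table();
translate([480, -567, 0]) stool();
translate([480, 921, 0]) stool();
translate([-620, 177, 0]) stool();
translate([1580, 177, 0]) stool();
translate([0, 176, 717]) door_frame();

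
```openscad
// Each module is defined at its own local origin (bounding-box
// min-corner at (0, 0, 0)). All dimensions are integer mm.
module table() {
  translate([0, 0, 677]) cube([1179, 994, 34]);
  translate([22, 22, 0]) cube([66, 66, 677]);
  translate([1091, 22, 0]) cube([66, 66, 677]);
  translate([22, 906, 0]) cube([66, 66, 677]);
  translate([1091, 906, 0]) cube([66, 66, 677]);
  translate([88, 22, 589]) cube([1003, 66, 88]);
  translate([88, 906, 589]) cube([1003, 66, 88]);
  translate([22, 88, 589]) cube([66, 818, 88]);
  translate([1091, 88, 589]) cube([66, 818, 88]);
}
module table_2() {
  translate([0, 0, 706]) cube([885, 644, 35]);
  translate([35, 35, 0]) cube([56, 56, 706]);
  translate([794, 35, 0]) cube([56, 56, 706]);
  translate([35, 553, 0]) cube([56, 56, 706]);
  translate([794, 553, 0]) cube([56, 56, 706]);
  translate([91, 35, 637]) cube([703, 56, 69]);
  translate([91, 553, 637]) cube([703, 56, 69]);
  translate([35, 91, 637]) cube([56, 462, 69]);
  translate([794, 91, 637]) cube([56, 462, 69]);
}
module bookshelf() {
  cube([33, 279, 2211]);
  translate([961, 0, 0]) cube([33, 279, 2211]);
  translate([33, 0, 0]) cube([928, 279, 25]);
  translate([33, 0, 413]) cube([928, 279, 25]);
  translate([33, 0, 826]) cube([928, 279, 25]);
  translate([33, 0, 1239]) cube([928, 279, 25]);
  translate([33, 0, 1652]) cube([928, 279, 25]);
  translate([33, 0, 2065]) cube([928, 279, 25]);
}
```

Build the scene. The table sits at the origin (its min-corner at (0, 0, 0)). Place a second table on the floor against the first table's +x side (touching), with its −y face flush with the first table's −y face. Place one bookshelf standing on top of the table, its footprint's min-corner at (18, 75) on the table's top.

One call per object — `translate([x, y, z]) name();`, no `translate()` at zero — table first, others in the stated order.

table();
translate([1179, 0, 0]) table_2();
translate([18, 75, 711]) bookshelf();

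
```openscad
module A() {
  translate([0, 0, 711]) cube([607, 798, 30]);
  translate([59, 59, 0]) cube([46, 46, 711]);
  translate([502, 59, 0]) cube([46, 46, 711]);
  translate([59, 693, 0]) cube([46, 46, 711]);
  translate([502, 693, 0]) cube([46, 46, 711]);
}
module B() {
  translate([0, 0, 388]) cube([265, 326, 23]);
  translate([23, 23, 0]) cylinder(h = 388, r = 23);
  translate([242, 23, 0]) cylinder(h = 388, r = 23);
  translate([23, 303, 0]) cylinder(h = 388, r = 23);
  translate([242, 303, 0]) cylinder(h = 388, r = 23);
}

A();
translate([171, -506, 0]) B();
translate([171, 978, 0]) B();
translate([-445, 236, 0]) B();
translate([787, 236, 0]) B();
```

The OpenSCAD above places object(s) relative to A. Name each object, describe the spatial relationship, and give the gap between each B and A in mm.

Each stool's nearest face is 180 mm from the table's bounding box.

A is a table. B is a stool. Four stools sit around the table at the −y, +y, −x, +x sides. The gap between each stool and the table is 180 mm.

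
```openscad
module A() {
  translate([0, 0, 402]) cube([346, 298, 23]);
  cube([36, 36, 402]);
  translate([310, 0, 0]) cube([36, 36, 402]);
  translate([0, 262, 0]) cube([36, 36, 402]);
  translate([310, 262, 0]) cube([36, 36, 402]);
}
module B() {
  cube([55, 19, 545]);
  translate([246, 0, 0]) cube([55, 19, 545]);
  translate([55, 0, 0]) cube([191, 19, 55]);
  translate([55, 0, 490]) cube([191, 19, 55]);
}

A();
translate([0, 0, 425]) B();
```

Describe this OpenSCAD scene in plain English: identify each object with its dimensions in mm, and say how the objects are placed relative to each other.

A is a four-legged stool. The seat is 346×298 mm, 23 mm thick, top at z = 425 mm. It stands on four square legs, each 36×36 mm in cross-section, from z = 0 to the seat underside, each flush with a corner of the seat.

B is a picture frame with a 191×435 mm rectangular opening (x by z) and a uniform 55 mm border on every side. Frame depth is 19 mm along y. It is built from two vertical stiles running the full outside height and two horizontal rails spanning the gap between the stiles.

The picture frame is on top of the stool.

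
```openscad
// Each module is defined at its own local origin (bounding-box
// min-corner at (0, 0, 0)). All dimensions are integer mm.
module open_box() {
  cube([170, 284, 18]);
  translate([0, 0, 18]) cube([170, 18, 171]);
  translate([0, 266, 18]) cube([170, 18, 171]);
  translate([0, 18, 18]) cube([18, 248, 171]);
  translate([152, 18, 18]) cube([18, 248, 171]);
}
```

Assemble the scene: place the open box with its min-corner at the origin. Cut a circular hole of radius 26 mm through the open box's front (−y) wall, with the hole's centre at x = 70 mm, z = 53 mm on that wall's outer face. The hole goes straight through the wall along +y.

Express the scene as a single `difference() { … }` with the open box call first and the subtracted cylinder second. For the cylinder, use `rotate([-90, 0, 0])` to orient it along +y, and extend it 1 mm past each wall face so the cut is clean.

difference() {
  open_box();
  translate([70, -1, 53]) rotate([-90, 0, 0]) cylinder(h = 20, r = 26);
}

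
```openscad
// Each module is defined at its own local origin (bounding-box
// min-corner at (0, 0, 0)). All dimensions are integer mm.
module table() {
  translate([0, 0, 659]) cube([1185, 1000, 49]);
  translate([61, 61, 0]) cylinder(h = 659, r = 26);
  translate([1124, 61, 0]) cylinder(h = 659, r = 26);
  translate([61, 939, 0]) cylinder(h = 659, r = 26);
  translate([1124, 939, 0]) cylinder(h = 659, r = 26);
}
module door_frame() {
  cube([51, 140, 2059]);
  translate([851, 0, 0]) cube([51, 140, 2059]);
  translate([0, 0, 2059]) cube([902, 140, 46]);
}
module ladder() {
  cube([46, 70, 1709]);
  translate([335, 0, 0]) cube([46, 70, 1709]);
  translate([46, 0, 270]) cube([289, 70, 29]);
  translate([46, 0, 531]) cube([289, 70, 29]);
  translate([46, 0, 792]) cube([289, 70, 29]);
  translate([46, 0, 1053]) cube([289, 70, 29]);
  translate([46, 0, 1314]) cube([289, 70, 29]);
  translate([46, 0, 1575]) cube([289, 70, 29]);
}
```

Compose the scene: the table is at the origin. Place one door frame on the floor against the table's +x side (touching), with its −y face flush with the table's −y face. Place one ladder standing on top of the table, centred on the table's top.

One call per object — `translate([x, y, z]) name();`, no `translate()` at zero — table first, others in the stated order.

table();
translate([1185, 0, 0]) door_frame();
translate([402, 465, 708]) ladder();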